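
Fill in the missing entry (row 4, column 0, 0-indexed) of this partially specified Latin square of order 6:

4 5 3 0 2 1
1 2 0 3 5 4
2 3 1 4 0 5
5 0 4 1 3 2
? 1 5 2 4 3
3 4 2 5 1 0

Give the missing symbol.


Row 4 contains symbols [1, 2, 3, 4, 5] — missing [0].
Column 0 contains symbols [1, 2, 3, 4, 5] — missing [0].
The missing symbol must appear in both missing sets; intersection = [0].
Therefore the hidden value is 0.

Missing value = 0.


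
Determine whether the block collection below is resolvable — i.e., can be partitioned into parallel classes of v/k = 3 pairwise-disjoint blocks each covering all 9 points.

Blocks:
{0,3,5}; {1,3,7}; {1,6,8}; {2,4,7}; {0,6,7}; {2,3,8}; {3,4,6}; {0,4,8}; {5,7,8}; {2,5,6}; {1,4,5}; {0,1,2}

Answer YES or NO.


v = 9, block size k = 3, number of blocks = 12.
For resolvability, blocks must partition into parallel classes of size v/k = 3.
Total blocks must therefore be a multiple of 3: 12 = 3·4 + 0 ⇒ divisible ✓.
Greedy packing gives 4 candidate class(es). Each should be a full parallel class (size 3, covers all 9 points).
  Class 1 (3 blocks): {0,3,5}; {1,6,8}; {2,4,7}. Points covered: [0, 1, 2, 3, 4, 5, 6, 7, 8].
  Class 2 (3 blocks): {1,3,7}; {0,4,8}; {2,5,6}. Points covered: [0, 1, 2, 3, 4, 5, 6, 7, 8].
  Class 3 (3 blocks): {0,6,7}; {2,3,8}; {1,4,5}. Points covered: [0, 1, 2, 3, 4, 5, 6, 7, 8].
  Class 4 (3 blocks): {3,4,6}; {5,7,8}; {0,1,2}. Points covered: [0, 1, 2, 3, 4, 5, 6, 7, 8].
All classes full (size 3)? YES. All classes cover every point? YES.
Resolvable? YES.

YES


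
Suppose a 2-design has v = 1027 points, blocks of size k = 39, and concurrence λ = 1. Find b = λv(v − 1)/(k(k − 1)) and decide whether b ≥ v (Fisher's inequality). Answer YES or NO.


r = λ(v − 1)/(k − 1) = 1·1026/38 = 27.
b = vr/k = 1027·27/39 = 711.
Fisher's inequality: b ≥ v ⇔ 711 ≥ 1027? NO.

NO


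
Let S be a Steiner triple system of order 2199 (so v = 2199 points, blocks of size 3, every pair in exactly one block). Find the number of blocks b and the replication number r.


An STS(v) is a 2-(v, 3, 1) BIBD: block size k = 3, λ = 1.
Replication: r(k − 1) = λ(v − 1) ⇒ r·2 = 2199 − 1 = 2198 ⇒ r = 1099.
Block count: bk = vr ⇒ b·3 = 2199·1099 = 2416701 ⇒ b = 805567.

r = 1099, b = 805567.


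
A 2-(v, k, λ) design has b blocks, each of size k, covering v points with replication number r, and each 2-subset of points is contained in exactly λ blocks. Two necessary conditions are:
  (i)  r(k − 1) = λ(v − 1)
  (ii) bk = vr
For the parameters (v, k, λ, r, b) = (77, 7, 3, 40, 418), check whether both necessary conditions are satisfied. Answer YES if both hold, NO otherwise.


Condition (i): r(k − 1) = 40·6 = 240; λ(v − 1) = 3·76 = 228. Match? NO.
Condition (ii): bk = 418·7 = 2926; vr = 77·40 = 3080. Match? NO.
Both conditions hold? NO.

NO


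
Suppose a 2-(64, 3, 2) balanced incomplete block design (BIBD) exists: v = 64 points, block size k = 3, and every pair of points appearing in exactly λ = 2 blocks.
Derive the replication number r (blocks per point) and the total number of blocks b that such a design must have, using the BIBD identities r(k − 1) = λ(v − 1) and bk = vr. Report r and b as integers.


Any 2-(v, k, λ) BIBD satisfies two necessary conditions:
  (i)  Each point sits in r blocks, and counting incidences through any fixed point gives r(k − 1) = λ(v − 1), so r = λ(v − 1)/(k − 1).
  (ii) Total incidences bk = vr, so b = vr/k.
Step 1: r = λ(v − 1)/(k − 1) = 2·(64 − 1)/(3 − 1) = 2·63/2 = 126/2 = 63.
Step 2: b = vr/k = 64·63/3 = 4032/3 = 1344.
Check integrality: r = 63 ∈ Z ✓, b = 1344 ∈ Z ✓.
(These identities are necessary conditions: they determine r and b for any design with these parameters, but do not by themselves prove that one exists.)

r = 63, b = 1344.


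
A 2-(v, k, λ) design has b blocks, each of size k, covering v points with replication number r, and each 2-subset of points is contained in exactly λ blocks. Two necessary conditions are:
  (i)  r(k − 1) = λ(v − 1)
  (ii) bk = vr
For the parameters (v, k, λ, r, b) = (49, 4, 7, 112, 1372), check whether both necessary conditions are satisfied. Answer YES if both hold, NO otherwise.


Condition (i): r(k − 1) = 112·3 = 336; λ(v − 1) = 7·48 = 336. Match? YES.
Condition (ii): bk = 1372·4 = 5488; vr = 49·112 = 5488. Match? YES.
Both conditions hold? YES.

YES


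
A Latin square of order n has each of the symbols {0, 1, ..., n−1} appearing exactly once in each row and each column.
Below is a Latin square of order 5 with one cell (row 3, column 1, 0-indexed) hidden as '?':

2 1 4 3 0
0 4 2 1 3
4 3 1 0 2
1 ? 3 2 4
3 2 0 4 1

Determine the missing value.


Row 3 contains symbols [1, 2, 3, 4] — missing [0].
Column 1 contains symbols [1, 2, 3, 4] — missing [0].
The missing symbol must appear in both missing sets; intersection = [0].
Therefore the hidden value is 0.

Missing value = 0.


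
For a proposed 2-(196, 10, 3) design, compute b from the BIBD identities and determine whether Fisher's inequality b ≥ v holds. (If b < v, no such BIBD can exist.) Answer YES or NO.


r = λ(v − 1)/(k − 1) = 3·195/9 = 65.
b = vr/k = 196·65/10 = 1274.
Fisher's inequality: b ≥ v ⇔ 1274 ≥ 196? YES.

YES


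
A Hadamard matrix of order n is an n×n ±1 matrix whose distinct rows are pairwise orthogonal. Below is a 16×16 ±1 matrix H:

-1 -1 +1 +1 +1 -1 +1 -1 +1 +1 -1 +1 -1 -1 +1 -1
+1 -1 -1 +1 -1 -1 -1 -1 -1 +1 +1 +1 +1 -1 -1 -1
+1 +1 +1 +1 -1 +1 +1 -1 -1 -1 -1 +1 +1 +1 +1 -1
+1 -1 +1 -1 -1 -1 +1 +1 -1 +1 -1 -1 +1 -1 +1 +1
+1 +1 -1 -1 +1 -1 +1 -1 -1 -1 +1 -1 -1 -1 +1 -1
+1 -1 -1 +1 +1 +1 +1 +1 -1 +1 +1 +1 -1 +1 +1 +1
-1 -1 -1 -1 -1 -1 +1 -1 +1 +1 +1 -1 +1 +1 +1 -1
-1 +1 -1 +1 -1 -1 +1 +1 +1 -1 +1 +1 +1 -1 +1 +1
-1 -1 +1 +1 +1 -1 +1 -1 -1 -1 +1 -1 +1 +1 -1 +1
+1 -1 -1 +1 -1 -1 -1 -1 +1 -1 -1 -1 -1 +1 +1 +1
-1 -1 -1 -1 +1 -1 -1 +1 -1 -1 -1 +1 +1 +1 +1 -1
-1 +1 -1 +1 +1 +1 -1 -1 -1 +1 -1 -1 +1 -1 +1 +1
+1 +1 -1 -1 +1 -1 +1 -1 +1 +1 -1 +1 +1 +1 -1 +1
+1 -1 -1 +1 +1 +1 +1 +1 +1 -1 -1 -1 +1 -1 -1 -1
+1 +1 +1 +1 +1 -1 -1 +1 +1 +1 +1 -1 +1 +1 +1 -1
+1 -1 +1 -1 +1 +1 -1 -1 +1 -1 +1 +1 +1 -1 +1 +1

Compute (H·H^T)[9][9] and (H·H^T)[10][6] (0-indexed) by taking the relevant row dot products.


Row 6 of H: [-1, -1, -1, -1, -1, -1, 1, -1, 1, 1, 1, -1, 1, 1, 1, -1].
Row 9 of H: [1, -1, -1, 1, -1, -1, -1, -1, 1, -1, -1, -1, -1, 1, 1, 1].
Row 10 of H: [-1, -1, -1, -1, 1, -1, -1, 1, -1, -1, -1, 1, 1, 1, 1, -1].
(H·H^T)[9][9] = Σ_j H[9][j]·H[9][j] = (1)² + (-1)² + (-1)² + (1)² + (-1)² + (-1)² + (-1)² + (-1)² + (1)² + (-1)² + (-1)² + (-1)² + (-1)² + (1)² + (1)² + (1)² = 1 + 1 + 1 + 1 + 1 + 1 + 1 + 1 + 1 + 1 + 1 + 1 + 1 + 1 + 1 + 1 = 16.
(H·H^T)[10][6] = Σ_j H[10][j]·H[6][j] = (-1)·(-1) + (-1)·(-1) + (-1)·(-1) + (-1)·(-1) + (1)·(-1) + (-1)·(-1) + (-1)·(1) + (1)·(-1) + (-1)·(1) + (-1)·(1) + (-1)·(1) + (1)·(-1) + (1)·(1) + (1)·(1) + (1)·(1) + (-1)·(-1) = 1 + 1 + 1 + 1 + -1 + 1 + -1 + -1 + -1 + -1 + -1 + -1 + 1 + 1 + 1 + 1 = 2.
Rows 10 and 6 are not orthogonal (dot product = 2 ≠ 0), so H is not a Hadamard matrix.

(9,9) entry = 16; (10,6) entry = 2.


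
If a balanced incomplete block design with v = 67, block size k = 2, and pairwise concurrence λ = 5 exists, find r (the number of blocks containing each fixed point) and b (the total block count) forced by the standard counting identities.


Any 2-(v, k, λ) BIBD satisfies two necessary conditions:
  (i)  Each point sits in r blocks, and counting incidences through any fixed point gives r(k − 1) = λ(v − 1), so r = λ(v − 1)/(k − 1).
  (ii) Total incidences bk = vr, so b = vr/k.
Step 1: r = λ(v − 1)/(k − 1) = 5·(67 − 1)/(2 − 1) = 5·66/1 = 330/1 = 330.
Step 2: b = vr/k = 67·330/2 = 22110/2 = 11055.
Check integrality: r = 330 ∈ Z ✓, b = 11055 ∈ Z ✓.
(These identities are necessary conditions: they determine r and b for any design with these parameters, but do not by themselves prove that one exists.)

r = 330, b = 11055.


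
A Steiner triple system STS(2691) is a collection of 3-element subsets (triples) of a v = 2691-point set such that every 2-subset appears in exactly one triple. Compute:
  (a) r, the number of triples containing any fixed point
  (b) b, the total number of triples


An STS(v) is a 2-(v, 3, 1) BIBD: block size k = 3, λ = 1.
Replication: r(k − 1) = λ(v − 1) ⇒ r·2 = 2691 − 1 = 2690 ⇒ r = 1345.
Block count: b = v(v − 1)/6 = 2691·2690/6 = 7238790/6 = 1206465.

r = 1345, b = 1206465.


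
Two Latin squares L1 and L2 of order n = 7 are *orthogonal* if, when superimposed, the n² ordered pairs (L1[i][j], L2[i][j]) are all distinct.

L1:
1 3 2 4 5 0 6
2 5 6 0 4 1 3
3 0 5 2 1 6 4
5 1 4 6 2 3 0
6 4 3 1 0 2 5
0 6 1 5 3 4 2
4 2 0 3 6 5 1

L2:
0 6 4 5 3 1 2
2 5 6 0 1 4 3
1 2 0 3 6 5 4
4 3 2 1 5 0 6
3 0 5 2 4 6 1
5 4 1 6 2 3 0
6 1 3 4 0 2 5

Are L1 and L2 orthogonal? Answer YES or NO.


Form the n² = 49 superimposed pairs (L1[i][j], L2[i][j]), row by row (rows and columns indexed from 0):
row 0: (1,0) (3,6) (2,4) (4,5) (5,3) (0,1) (6,2)
row 1: (2,2) (5,5) (6,6) (0,0) (4,1) (1,4) (3,3)
row 2: (3,1) (0,2) (5,0) (2,3) (1,6) (6,5) (4,4)
row 3: (5,4) (1,3) (4,2) (6,1) (2,5) (3,0) (0,6)
row 4: (6,3) (4,0) (3,5) (1,2) (0,4) (2,6) (5,1)
row 5: (0,5) (6,4) (1,1) (5,6) (3,2) (4,3) (2,0)
row 6: (4,6) (2,1) (0,3) (3,4) (6,0) (5,2) (1,5)
Orthogonality requires all 49 pairs distinct.
Check by first coordinate: for each symbol s of L1, list the L2 entries in the n cells where L1 = s; they must all differ.
  L1 = 0: L2 entries (in reading order) 1, 0, 2, 6, 4, 5, 3 — all 7 distinct ✓
  L1 = 1: L2 entries (in reading order) 0, 4, 6, 3, 2, 1, 5 — all 7 distinct ✓
  L1 = 2: L2 entries (in reading order) 4, 2, 3, 5, 6, 0, 1 — all 7 distinct ✓
  L1 = 3: L2 entries (in reading order) 6, 3, 1, 0, 5, 2, 4 — all 7 distinct ✓
  L1 = 4: L2 entries (in reading order) 5, 1, 4, 2, 0, 3, 6 — all 7 distinct ✓
  L1 = 5: L2 entries (in reading order) 3, 5, 0, 4, 1, 6, 2 — all 7 distinct ✓
  L1 = 6: L2 entries (in reading order) 2, 6, 5, 1, 3, 4, 0 — all 7 distinct ✓
Every symbol of L1 meets every symbol of L2 exactly once, so all 49 pairs are distinct (49 of 49).
Conclusion: YES.

YES


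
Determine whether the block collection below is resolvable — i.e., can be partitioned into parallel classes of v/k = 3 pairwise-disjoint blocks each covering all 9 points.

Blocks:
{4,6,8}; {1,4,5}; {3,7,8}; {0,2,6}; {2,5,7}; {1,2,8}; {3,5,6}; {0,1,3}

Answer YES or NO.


v = 9, block size k = 3, number of blocks = 8.
For resolvability, blocks must partition into parallel classes of size v/k = 3.
Total blocks must therefore be a multiple of 3: 8 = 3·2 + 2 ⇒ not divisible ✗.
Resolvable? NO.

NO


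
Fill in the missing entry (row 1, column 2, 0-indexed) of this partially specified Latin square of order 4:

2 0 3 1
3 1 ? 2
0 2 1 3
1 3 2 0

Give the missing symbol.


Row 1 contains symbols [1, 2, 3] — missing [0].
Column 2 contains symbols [1, 2, 3] — missing [0].
The missing symbol must appear in both missing sets; intersection = [0].
Therefore the hidden value is 0.

Missing value = 0.


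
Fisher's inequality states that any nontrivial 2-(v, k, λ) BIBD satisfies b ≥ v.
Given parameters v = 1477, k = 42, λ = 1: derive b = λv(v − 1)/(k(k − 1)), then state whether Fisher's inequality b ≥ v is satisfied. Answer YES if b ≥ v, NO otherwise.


r = λ(v − 1)/(k − 1) = 1·1476/41 = 36.
b = vr/k = 1477·36/42 = 1266.
Fisher's inequality: b ≥ v ⇔ 1266 ≥ 1477? NO.

NO


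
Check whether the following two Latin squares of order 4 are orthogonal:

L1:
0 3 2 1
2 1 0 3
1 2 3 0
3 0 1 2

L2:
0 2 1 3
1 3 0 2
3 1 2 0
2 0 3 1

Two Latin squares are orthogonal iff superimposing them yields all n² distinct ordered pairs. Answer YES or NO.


Form the n² = 16 superimposed pairs (L1[i][j], L2[i][j]), row by row (rows and columns indexed from 0):
row 0: (0,0) (3,2) (2,1) (1,3)
row 1: (2,1) (1,3) (0,0) (3,2)
row 2: (1,3) (2,1) (3,2) (0,0)
row 3: (3,2) (0,0) (1,3) (2,1)
Orthogonality requires all 16 pairs distinct.
But the pair (2,1) repeats: cell (0,2) has L1 = 2, L2 = 1, and cell (1,0) has L1 = 2, L2 = 1.
A repeated pair means some other pair never occurs (only 4 distinct pairs out of 16), so the squares are not orthogonal.
Conclusion: NO.

NO


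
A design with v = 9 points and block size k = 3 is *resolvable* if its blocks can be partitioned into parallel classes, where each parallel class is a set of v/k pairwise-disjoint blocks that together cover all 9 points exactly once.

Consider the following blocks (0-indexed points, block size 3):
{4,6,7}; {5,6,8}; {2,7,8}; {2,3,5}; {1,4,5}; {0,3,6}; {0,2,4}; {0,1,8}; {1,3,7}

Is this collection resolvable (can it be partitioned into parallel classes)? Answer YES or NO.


v = 9, block size k = 3, number of blocks = 9.
For resolvability, blocks must partition into parallel classes of size v/k = 3.
Total blocks must therefore be a multiple of 3: 9 = 3·3 + 0 ⇒ divisible ✓.
Greedy packing gives 3 candidate class(es). Each should be a full parallel class (size 3, covers all 9 points).
  Class 1 (3 blocks): {4,6,7}; {2,3,5}; {0,1,8}. Points covered: [0, 1, 2, 3, 4, 5, 6, 7, 8].
  Class 2 (3 blocks): {5,6,8}; {0,2,4}; {1,3,7}. Points covered: [0, 1, 2, 3, 4, 5, 6, 7, 8].
  Class 3 (3 blocks): {2,7,8}; {1,4,5}; {0,3,6}. Points covered: [0, 1, 2, 3, 4, 5, 6, 7, 8].
All classes full (size 3)? YES. All classes cover every point? YES.
Resolvable? YES.

YES


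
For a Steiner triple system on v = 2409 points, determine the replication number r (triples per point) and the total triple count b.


An STS(v) is a 2-(v, 3, 1) BIBD: block size k = 3, λ = 1.
Replication: r(k − 1) = λ(v − 1) ⇒ r·2 = 2409 − 1 = 2408 ⇒ r = 1204.
Block count: bk = vr ⇒ b·3 = 2409·1204 = 2900436 ⇒ b = 966812.
(Check via b = v(v − 1)/6 = 2409·2408/6 = 5800872/6 = 966812.)

r = 1204, b = 966812.


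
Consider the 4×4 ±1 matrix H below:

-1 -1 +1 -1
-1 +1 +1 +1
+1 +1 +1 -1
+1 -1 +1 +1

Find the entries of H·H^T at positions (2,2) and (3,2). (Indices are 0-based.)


Row 2 of H: [1, 1, 1, -1].
Row 3 of H: [1, -1, 1, 1].
(H·H^T)[2][2] = Σ_j H[2][j]·H[2][j] = (1)² + (1)² + (1)² + (-1)² = 1 + 1 + 1 + 1 = 4.
(H·H^T)[3][2] = Σ_j H[3][j]·H[2][j] = (1)·(1) + (-1)·(1) + (1)·(1) + (1)·(-1) = 1 + -1 + 1 + -1 = 0.
So rows 3 and 2 are orthogonal; the diagonal entry equals n = 4.

(2,2) entry = 4; (3,2) entry = 0.


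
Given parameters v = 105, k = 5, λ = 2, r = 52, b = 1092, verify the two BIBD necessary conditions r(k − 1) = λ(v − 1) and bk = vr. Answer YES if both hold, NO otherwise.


Condition (i): r(k − 1) = 52·4 = 208; λ(v − 1) = 2·104 = 208. Match? YES.
Condition (ii): bk = 1092·5 = 5460; vr = 105·52 = 5460. Match? YES.
Both conditions hold? YES.

YES


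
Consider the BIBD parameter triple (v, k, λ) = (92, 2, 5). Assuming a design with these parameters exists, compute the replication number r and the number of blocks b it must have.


Any 2-(v, k, λ) BIBD satisfies two necessary conditions:
  (i)  Each point sits in r blocks, and counting incidences through any fixed point gives r(k − 1) = λ(v − 1), so r = λ(v − 1)/(k − 1).
  (ii) Total incidences bk = vr, so b = vr/k.
Step 1: r = λ(v − 1)/(k − 1) = 5·(92 − 1)/(2 − 1) = 5·91/1 = 455/1 = 455.
Step 2: b = vr/k = 92·455/2 = 41860/2 = 20930.
Check integrality: r = 455 ∈ Z ✓, b = 20930 ∈ Z ✓.
(These identities are necessary conditions: they determine r and b for any design with these parameters, but do not by themselves prove that one exists.)

r = 455, b = 20930.


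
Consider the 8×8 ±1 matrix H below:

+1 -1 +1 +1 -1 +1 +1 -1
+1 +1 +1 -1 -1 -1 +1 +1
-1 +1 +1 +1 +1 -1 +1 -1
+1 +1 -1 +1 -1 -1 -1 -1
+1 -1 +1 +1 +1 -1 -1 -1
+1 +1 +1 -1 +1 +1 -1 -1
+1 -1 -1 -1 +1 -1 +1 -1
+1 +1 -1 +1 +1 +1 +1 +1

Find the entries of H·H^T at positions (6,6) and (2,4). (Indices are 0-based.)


Row 2 of H: [-1, 1, 1, 1, 1, -1, 1, -1].
Row 4 of H: [1, -1, 1, 1, 1, -1, -1, -1].
Row 6 of H: [1, -1, -1, -1, 1, -1, 1, -1].
(H·H^T)[6][6] = Σ_j H[6][j]·H[6][j] = (1)² + (-1)² + (-1)² + (-1)² + (1)² + (-1)² + (1)² + (-1)² = 1 + 1 + 1 + 1 + 1 + 1 + 1 + 1 = 8.
(H·H^T)[2][4] = Σ_j H[2][j]·H[4][j] = (-1)·(1) + (1)·(-1) + (1)·(1) + (1)·(1) + (1)·(1) + (-1)·(-1) + (1)·(-1) + (-1)·(-1) = -1 + -1 + 1 + 1 + 1 + 1 + -1 + 1 = 2.
Rows 2 and 4 are not orthogonal (dot product = 2 ≠ 0), so H is not a Hadamard matrix.

(6,6) entry = 8; (2,4) entry = 2.


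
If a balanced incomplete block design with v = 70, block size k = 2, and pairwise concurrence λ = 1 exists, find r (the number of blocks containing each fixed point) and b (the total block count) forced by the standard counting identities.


Any 2-(v, k, λ) BIBD satisfies two necessary conditions:
  (i)  Each point sits in r blocks, and counting incidences through any fixed point gives r(k − 1) = λ(v − 1), so r = λ(v − 1)/(k − 1).
  (ii) Total incidences bk = vr, so b = vr/k.
Step 1: r = λ(v − 1)/(k − 1) = 1·(70 − 1)/(2 − 1) = 1·69/1 = 69/1 = 69.
Step 2: b = vr/k = 70·69/2 = 4830/2 = 2415.
Check integrality: r = 69 ∈ Z ✓, b = 2415 ∈ Z ✓.
(These identities are necessary conditions: they determine r and b for any design with these parameters, but do not by themselves prove that one exists.)

r = 69, b = 2415.


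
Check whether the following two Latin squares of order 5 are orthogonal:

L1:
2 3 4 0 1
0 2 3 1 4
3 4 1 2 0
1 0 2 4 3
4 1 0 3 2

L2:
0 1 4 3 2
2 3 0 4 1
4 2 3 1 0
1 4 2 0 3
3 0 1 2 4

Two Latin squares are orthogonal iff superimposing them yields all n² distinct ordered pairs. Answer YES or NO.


Form the n² = 25 superimposed pairs (L1[i][j], L2[i][j]), row by row (rows and columns indexed from 0):
row 0: (2,0) (3,1) (4,4) (0,3) (1,2)
row 1: (0,2) (2,3) (3,0) (1,4) (4,1)
row 2: (3,4) (4,2) (1,3) (2,1) (0,0)
row 3: (1,1) (0,4) (2,2) (4,0) (3,3)
row 4: (4,3) (1,0) (0,1) (3,2) (2,4)
Orthogonality requires all 25 pairs distinct.
Check by first coordinate: for each symbol s of L1, list the L2 entries in the n cells where L1 = s; they must all differ.
  L1 = 0: L2 entries (in reading order) 3, 2, 0, 4, 1 — all 5 distinct ✓
  L1 = 1: L2 entries (in reading order) 2, 4, 3, 1, 0 — all 5 distinct ✓
  L1 = 2: L2 entries (in reading order) 0, 3, 1, 2, 4 — all 5 distinct ✓
  L1 = 3: L2 entries (in reading order) 1, 0, 4, 3, 2 — all 5 distinct ✓
  L1 = 4: L2 entries (in reading order) 4, 1, 2, 0, 3 — all 5 distinct ✓
Every symbol of L1 meets every symbol of L2 exactly once, so all 25 pairs are distinct (25 of 25).
Conclusion: YES.

YES


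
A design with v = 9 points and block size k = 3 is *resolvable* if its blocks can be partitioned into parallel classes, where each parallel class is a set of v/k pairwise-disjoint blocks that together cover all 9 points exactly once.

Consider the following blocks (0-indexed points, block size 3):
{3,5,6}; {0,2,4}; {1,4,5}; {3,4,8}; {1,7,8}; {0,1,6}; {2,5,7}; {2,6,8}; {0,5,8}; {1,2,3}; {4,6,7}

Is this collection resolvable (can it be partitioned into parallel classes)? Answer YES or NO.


v = 9, block size k = 3, number of blocks = 11.
For resolvability, blocks must partition into parallel classes of size v/k = 3.
Total blocks must therefore be a multiple of 3: 11 = 3·3 + 2 ⇒ not divisible ✗.
Resolvable? NO.

NO


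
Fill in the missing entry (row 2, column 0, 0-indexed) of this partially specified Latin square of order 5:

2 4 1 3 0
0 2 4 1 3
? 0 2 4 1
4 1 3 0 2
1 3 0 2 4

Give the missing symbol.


Row 2 contains symbols [0, 1, 2, 4] — missing [3].
Column 0 contains symbols [0, 1, 2, 4] — missing [3].
The missing symbol must appear in both missing sets; intersection = [3].
Therefore the hidden value is 3.

Missing value = 3.


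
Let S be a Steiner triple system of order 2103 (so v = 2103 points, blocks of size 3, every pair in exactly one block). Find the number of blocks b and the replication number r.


An STS(v) is a 2-(v, 3, 1) BIBD: block size k = 3, λ = 1.
Replication: r(k − 1) = λ(v − 1) ⇒ r·2 = 2103 − 1 = 2102 ⇒ r = 1051.
Block count: bk = vr ⇒ b·3 = 2103·1051 = 2210253 ⇒ b = 736751.

r = 1051, b = 736751.


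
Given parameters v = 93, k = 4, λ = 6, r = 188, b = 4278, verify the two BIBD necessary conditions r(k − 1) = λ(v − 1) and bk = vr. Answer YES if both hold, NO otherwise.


Condition (i): r(k − 1) = 188·3 = 564; λ(v − 1) = 6·92 = 552. Match? NO.
Condition (ii): bk = 4278·4 = 17112; vr = 93·188 = 17484. Match? NO.
Both conditions hold? NO.

NO


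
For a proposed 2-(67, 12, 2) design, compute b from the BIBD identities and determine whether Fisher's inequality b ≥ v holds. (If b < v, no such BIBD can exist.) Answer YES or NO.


b = λv(v − 1)/(k(k − 1)) = 2·67·66/(12·11) = 8844/132 = 67.
Compare with v = 67: b ≥ v, so Fisher's inequality holds.

YES


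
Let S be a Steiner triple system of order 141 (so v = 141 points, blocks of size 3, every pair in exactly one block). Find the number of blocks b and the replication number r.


An STS(v) is a 2-(v, 3, 1) BIBD: block size k = 3, λ = 1.
Replication: r(k − 1) = λ(v − 1) ⇒ r·2 = 141 − 1 = 140 ⇒ r = 70.
Block count: b = v(v − 1)/6 = 141·140/6 = 19740/6 = 3290.

r = 70, b = 3290.


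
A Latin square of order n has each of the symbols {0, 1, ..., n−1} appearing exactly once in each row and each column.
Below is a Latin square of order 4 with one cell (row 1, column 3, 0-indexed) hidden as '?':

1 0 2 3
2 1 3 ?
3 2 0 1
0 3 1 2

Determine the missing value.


Row 1 contains symbols [1, 2, 3] — missing [0].
Column 3 contains symbols [1, 2, 3] — missing [0].
The missing symbol must appear in both missing sets; intersection = [0].
Therefore the hidden value is 0.

Missing value = 0.


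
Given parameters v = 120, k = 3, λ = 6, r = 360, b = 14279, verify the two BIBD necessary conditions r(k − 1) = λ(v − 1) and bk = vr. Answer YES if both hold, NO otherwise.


Condition (i): r(k − 1) = 360·2 = 720; λ(v − 1) = 6·119 = 714. Match? NO.
Condition (ii): bk = 14279·3 = 42837; vr = 120·360 = 43200. Match? NO.
Both conditions hold? NO.

NO


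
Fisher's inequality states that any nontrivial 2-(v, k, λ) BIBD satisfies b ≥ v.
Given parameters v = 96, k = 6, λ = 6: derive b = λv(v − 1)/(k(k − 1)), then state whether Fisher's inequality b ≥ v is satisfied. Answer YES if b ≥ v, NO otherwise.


b = λv(v − 1)/(k(k − 1)) = 6·96·95/(6·5) = 54720/30 = 1824.
Compare with v = 96: b ≥ v, so Fisher's inequality holds.

YES


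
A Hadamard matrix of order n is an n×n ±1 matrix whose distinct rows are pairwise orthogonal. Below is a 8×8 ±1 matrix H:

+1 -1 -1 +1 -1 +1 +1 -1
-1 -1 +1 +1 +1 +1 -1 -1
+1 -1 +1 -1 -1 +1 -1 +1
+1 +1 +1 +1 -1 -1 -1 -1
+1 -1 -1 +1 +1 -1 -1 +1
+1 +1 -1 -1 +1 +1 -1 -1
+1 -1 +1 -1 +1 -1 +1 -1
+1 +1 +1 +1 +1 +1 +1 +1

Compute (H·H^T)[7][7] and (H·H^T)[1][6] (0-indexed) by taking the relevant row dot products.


Row 1 of H: [-1, -1, 1, 1, 1, 1, -1, -1].
Row 6 of H: [1, -1, 1, -1, 1, -1, 1, -1].
Row 7 of H: [1, 1, 1, 1, 1, 1, 1, 1].
(H·H^T)[7][7] = Σ_j H[7][j]·H[7][j] = (1)² + (1)² + (1)² + (1)² + (1)² + (1)² + (1)² + (1)² = 1 + 1 + 1 + 1 + 1 + 1 + 1 + 1 = 8.
(H·H^T)[1][6] = Σ_j H[1][j]·H[6][j] = (-1)·(1) + (-1)·(-1) + (1)·(1) + (1)·(-1) + (1)·(1) + (1)·(-1) + (-1)·(1) + (-1)·(-1) = -1 + 1 + 1 + -1 + 1 + -1 + -1 + 1 = 0.
So rows 1 and 6 are orthogonal; the diagonal entry equals n = 8.

(7,7) entry = 8; (1,6) entry = 0.


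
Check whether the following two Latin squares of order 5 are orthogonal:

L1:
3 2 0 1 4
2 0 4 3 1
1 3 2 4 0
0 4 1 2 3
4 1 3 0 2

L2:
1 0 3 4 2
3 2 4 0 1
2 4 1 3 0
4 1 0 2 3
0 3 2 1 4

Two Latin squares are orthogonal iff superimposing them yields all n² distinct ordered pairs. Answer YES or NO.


Form the n² = 25 superimposed pairs (L1[i][j], L2[i][j]), row by row (rows and columns indexed from 0):
row 0: (3,1) (2,0) (0,3) (1,4) (4,2)
row 1: (2,3) (0,2) (4,4) (3,0) (1,1)
row 2: (1,2) (3,4) (2,1) (4,3) (0,0)
row 3: (0,4) (4,1) (1,0) (2,2) (3,3)
row 4: (4,0) (1,3) (3,2) (0,1) (2,4)
Orthogonality requires all 25 pairs distinct.
Check by first coordinate: for each symbol s of L1, list the L2 entries in the n cells where L1 = s; they must all differ.
  L1 = 0: L2 entries (in reading order) 3, 2, 0, 4, 1 — all 5 distinct ✓
  L1 = 1: L2 entries (in reading order) 4, 1, 2, 0, 3 — all 5 distinct ✓
  L1 = 2: L2 entries (in reading order) 0, 3, 1, 2, 4 — all 5 distinct ✓
  L1 = 3: L2 entries (in reading order) 1, 0, 4, 3, 2 — all 5 distinct ✓
  L1 = 4: L2 entries (in reading order) 2, 4, 3, 1, 0 — all 5 distinct ✓
Every symbol of L1 meets every symbol of L2 exactly once, so all 25 pairs are distinct (25 of 25).
Conclusion: YES.

YES


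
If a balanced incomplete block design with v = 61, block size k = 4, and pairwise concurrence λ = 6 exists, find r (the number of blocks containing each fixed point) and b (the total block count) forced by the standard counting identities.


Any 2-(v, k, λ) BIBD satisfies two necessary conditions:
  (i)  Each point sits in r blocks, and counting incidences through any fixed point gives r(k − 1) = λ(v − 1), so r = λ(v − 1)/(k − 1).
  (ii) Total incidences bk = vr, so b = vr/k.
Step 1: r = λ(v − 1)/(k − 1) = 6·(61 − 1)/(4 − 1) = 6·60/3 = 360/3 = 120.
Step 2: b = vr/k = 61·120/4 = 7320/4 = 1830.
Check integrality: r = 120 ∈ Z ✓, b = 1830 ∈ Z ✓.
(These identities are necessary conditions: they determine r and b for any design with these parameters, but do not by themselves prove that one exists.)

r = 120, b = 1830.


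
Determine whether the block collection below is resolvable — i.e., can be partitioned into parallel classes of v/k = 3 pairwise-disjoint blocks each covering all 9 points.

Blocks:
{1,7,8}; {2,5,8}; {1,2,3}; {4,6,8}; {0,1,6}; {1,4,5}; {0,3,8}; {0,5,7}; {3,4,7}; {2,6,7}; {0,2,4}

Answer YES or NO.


v = 9, block size k = 3, number of blocks = 11.
For resolvability, blocks must partition into parallel classes of size v/k = 3.
Total blocks must therefore be a multiple of 3: 11 = 3·3 + 2 ⇒ not divisible ✗.
Resolvable? NO.

NO


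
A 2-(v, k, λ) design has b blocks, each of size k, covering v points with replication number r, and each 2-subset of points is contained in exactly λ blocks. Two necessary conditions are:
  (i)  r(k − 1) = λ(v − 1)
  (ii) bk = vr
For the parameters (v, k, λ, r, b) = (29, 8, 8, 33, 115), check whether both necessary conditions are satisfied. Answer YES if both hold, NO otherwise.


Condition (i): r(k − 1) = 33·7 = 231; λ(v − 1) = 8·28 = 224. Match? NO.
Condition (ii): bk = 115·8 = 920; vr = 29·33 = 957. Match? NO.
Both conditions hold? NO.

NO


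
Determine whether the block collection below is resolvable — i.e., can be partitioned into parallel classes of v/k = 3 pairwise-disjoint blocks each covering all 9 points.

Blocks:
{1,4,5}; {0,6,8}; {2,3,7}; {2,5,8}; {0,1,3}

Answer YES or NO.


v = 9, block size k = 3, number of blocks = 5.
For resolvability, blocks must partition into parallel classes of size v/k = 3.
Total blocks must therefore be a multiple of 3: 5 = 3·1 + 2 ⇒ not divisible ✗.
Resolvable? NO.

NO


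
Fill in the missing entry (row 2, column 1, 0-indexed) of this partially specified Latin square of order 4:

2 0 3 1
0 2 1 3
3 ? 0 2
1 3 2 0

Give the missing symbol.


Row 2 contains symbols [0, 2, 3] — missing [1].
Column 1 contains symbols [0, 2, 3] — missing [1].
The missing symbol must appear in both missing sets; intersection = [1].
Therefore the hidden value is 1.

Missing value = 1.


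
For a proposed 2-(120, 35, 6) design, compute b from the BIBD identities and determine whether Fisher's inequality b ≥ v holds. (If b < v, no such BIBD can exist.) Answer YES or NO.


b = λv(v − 1)/(k(k − 1)) = 6·120·119/(35·34) = 85680/1190 = 72.
Compare with v = 120: b < v, so Fisher's inequality fails.

NO


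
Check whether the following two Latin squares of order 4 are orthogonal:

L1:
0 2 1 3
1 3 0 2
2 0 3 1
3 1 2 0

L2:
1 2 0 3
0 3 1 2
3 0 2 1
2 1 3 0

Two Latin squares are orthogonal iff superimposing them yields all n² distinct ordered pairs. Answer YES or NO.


Form the n² = 16 superimposed pairs (L1[i][j], L2[i][j]), row by row (rows and columns indexed from 0):
row 0: (0,1) (2,2) (1,0) (3,3)
row 1: (1,0) (3,3) (0,1) (2,2)
row 2: (2,3) (0,0) (3,2) (1,1)
row 3: (3,2) (1,1) (2,3) (0,0)
Orthogonality requires all 16 pairs distinct.
But the pair (1,0) repeats: cell (0,2) has L1 = 1, L2 = 0, and cell (1,0) has L1 = 1, L2 = 0.
A repeated pair means some other pair never occurs (only 8 distinct pairs out of 16), so the squares are not orthogonal.
Conclusion: NO.

NO


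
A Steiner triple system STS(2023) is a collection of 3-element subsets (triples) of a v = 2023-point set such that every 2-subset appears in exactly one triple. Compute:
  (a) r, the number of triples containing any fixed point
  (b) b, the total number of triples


An STS(v) is a 2-(v, 3, 1) BIBD: block size k = 3, λ = 1.
Replication: r(k − 1) = λ(v − 1) ⇒ r·2 = 2023 − 1 = 2022 ⇒ r = 1011.
Block count: b = v(v − 1)/6 = 2023·2022/6 = 4090506/6 = 681751.

r = 1011, b = 681751.


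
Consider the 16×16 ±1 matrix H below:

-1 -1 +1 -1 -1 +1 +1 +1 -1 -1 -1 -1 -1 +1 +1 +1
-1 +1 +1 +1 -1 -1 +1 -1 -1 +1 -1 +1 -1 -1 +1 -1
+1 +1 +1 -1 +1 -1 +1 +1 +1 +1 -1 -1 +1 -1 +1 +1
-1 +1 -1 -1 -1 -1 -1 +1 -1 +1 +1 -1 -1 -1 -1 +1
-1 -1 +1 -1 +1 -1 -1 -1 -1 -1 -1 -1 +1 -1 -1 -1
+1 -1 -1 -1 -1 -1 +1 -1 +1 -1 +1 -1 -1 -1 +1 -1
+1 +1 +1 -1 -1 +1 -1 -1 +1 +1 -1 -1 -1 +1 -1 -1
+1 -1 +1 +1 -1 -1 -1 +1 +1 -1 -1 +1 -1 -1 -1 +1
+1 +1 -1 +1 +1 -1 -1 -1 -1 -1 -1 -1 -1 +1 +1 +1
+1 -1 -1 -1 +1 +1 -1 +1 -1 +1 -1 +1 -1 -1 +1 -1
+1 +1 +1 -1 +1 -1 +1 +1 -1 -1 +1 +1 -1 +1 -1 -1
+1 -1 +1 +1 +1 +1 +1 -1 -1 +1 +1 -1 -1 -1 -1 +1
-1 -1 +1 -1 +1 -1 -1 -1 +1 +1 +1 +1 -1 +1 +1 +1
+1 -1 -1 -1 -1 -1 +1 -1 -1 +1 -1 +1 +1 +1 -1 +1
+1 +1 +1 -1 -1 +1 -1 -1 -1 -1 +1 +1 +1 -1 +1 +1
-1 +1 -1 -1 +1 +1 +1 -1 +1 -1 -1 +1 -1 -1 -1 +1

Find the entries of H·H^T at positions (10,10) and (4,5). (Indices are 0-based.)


Row 4 of H: [-1, -1, 1, -1, 1, -1, -1, -1, -1, -1, -1, -1, 1, -1, -1, -1].
Row 5 of H: [1, -1, -1, -1, -1, -1, 1, -1, 1, -1, 1, -1, -1, -1, 1, -1].
Row 10 of H: [1, 1, 1, -1, 1, -1, 1, 1, -1, -1, 1, 1, -1, 1, -1, -1].
(H·H^T)[10][10] = Σ_j H[10][j]·H[10][j] = (1)² + (1)² + (1)² + (-1)² + (1)² + (-1)² + (1)² + (1)² + (-1)² + (-1)² + (1)² + (1)² + (-1)² + (1)² + (-1)² + (-1)² = 1 + 1 + 1 + 1 + 1 + 1 + 1 + 1 + 1 + 1 + 1 + 1 + 1 + 1 + 1 + 1 = 16.
(H·H^T)[4][5] = Σ_j H[4][j]·H[5][j] = (-1)·(1) + (-1)·(-1) + (1)·(-1) + (-1)·(-1) + (1)·(-1) + (-1)·(-1) + (-1)·(1) + (-1)·(-1) + (-1)·(1) + (-1)·(-1) + (-1)·(1) + (-1)·(-1) + (1)·(-1) + (-1)·(-1) + (-1)·(1) + (-1)·(-1) = -1 + 1 + -1 + 1 + -1 + 1 + -1 + 1 + -1 + 1 + -1 + 1 + -1 + 1 + -1 + 1 = 0.
So rows 4 and 5 are orthogonal; the diagonal entry equals n = 16.

(10,10) entry = 16; (4,5) entry = 0.


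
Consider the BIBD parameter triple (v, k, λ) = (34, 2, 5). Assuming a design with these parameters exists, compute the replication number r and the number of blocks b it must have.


Any 2-(v, k, λ) BIBD satisfies two necessary conditions:
  (i)  Each point sits in r blocks, and counting incidences through any fixed point gives r(k − 1) = λ(v − 1), so r = λ(v − 1)/(k − 1).
  (ii) Total incidences bk = vr, so b = vr/k.
Step 1: r = λ(v − 1)/(k − 1) = 5·(34 − 1)/(2 − 1) = 5·33/1 = 165/1 = 165.
Step 2: b = vr/k = 34·165/2 = 5610/2 = 2805.
Check integrality: r = 165 ∈ Z ✓, b = 2805 ∈ Z ✓.
(These identities are necessary conditions: they determine r and b for any design with these parameters, but do not by themselves prove that one exists.)

r = 165, b = 2805.


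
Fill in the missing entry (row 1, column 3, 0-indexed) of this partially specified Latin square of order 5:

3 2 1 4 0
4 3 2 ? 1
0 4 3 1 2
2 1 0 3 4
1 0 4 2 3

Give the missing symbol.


Row 1 contains symbols [1, 2, 3, 4] — missing [0].
Column 3 contains symbols [1, 2, 3, 4] — missing [0].
The missing symbol must appear in both missing sets; intersection = [0].
Therefore the hidden value is 0.

Missing value = 0.


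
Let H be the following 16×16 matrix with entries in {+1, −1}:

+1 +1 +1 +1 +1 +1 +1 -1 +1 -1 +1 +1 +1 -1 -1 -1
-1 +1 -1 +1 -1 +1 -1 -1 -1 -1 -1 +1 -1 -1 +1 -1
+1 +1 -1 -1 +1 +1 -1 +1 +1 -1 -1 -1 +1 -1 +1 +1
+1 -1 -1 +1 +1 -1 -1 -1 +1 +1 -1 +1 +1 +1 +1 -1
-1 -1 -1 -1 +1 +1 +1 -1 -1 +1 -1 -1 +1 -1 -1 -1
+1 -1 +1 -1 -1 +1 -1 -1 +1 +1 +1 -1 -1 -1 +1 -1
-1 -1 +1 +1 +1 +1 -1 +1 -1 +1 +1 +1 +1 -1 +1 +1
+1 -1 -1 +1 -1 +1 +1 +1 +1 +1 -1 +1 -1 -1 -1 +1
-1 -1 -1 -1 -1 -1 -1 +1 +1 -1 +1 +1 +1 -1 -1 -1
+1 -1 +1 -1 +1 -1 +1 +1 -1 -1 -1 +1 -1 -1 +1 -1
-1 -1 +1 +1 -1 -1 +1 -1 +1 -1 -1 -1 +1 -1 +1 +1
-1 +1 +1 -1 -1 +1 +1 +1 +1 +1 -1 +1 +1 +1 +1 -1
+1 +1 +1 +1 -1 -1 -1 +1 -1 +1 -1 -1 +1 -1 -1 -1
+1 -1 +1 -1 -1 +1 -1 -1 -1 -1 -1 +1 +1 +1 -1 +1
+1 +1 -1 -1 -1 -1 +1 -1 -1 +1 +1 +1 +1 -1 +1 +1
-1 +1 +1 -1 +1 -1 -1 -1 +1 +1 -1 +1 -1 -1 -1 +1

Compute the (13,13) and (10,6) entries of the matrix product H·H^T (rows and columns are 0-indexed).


Row 6 of H: [-1, -1, 1, 1, 1, 1, -1, 1, -1, 1, 1, 1, 1, -1, 1, 1].
Row 10 of H: [-1, -1, 1, 1, -1, -1, 1, -1, 1, -1, -1, -1, 1, -1, 1, 1].
Row 13 of H: [1, -1, 1, -1, -1, 1, -1, -1, -1, -1, -1, 1, 1, 1, -1, 1].
(H·H^T)[13][13] = Σ_j H[13][j]·H[13][j] = (1)² + (-1)² + (1)² + (-1)² + (-1)² + (1)² + (-1)² + (-1)² + (-1)² + (-1)² + (-1)² + (1)² + (1)² + (1)² + (-1)² + (1)² = 1 + 1 + 1 + 1 + 1 + 1 + 1 + 1 + 1 + 1 + 1 + 1 + 1 + 1 + 1 + 1 = 16.
(H·H^T)[10][6] = Σ_j H[10][j]·H[6][j] = (-1)·(-1) + (-1)·(-1) + (1)·(1) + (1)·(1) + (-1)·(1) + (-1)·(1) + (1)·(-1) + (-1)·(1) + (1)·(-1) + (-1)·(1) + (-1)·(1) + (-1)·(1) + (1)·(1) + (-1)·(-1) + (1)·(1) + (1)·(1) = 1 + 1 + 1 + 1 + -1 + -1 + -1 + -1 + -1 + -1 + -1 + -1 + 1 + 1 + 1 + 1 = 0.
So rows 10 and 6 are orthogonal; the diagonal entry equals n = 16.

(13,13) entry = 16; (10,6) entry = 0.


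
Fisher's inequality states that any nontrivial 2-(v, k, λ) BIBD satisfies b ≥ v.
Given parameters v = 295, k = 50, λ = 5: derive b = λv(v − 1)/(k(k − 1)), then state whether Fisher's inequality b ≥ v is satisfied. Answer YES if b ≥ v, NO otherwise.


b = λv(v − 1)/(k(k − 1)) = 5·295·294/(50·49) = 433650/2450 = 177.
Compare with v = 295: b < v, so Fisher's inequality fails.

NO


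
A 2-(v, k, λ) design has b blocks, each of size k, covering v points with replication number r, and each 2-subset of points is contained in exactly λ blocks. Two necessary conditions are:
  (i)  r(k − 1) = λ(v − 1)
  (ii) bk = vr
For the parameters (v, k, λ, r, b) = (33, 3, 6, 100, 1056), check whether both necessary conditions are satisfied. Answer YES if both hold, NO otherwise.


Condition (i): r(k − 1) = 100·2 = 200; λ(v − 1) = 6·32 = 192. Match? NO.
Condition (ii): bk = 1056·3 = 3168; vr = 33·100 = 3300. Match? NO.
Both conditions hold? NO.

NO


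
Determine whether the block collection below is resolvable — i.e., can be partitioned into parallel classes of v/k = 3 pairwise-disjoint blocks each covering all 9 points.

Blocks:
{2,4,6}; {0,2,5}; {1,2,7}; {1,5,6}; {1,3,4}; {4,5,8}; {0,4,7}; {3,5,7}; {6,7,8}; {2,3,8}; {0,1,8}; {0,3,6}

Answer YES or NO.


v = 9, block size k = 3, number of blocks = 12.
For resolvability, blocks must partition into parallel classes of size v/k = 3.
Total blocks must therefore be a multiple of 3: 12 = 3·4 + 0 ⇒ divisible ✓.
Greedy packing gives 4 candidate class(es). Each should be a full parallel class (size 3, covers all 9 points).
  Class 1 (3 blocks): {2,4,6}; {3,5,7}; {0,1,8}. Points covered: [0, 1, 2, 3, 4, 5, 6, 7, 8].
  Class 2 (3 blocks): {0,2,5}; {1,3,4}; {6,7,8}. Points covered: [0, 1, 2, 3, 4, 5, 6, 7, 8].
  Class 3 (3 blocks): {1,2,7}; {4,5,8}; {0,3,6}. Points covered: [0, 1, 2, 3, 4, 5, 6, 7, 8].
  Class 4 (3 blocks): {1,5,6}; {0,4,7}; {2,3,8}. Points covered: [0, 1, 2, 3, 4, 5, 6, 7, 8].
All classes full (size 3)? YES. All classes cover every point? YES.
Resolvable? YES.

YES


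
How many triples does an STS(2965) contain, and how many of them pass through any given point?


An STS(v) is a 2-(v, 3, 1) BIBD: block size k = 3, λ = 1.
Replication: r(k − 1) = λ(v − 1) ⇒ r·2 = 2965 − 1 = 2964 ⇒ r = 1482.
Block count: b = v(v − 1)/6 = 2965·2964/6 = 8788260/6 = 1464710.

r = 1482, b = 1464710.


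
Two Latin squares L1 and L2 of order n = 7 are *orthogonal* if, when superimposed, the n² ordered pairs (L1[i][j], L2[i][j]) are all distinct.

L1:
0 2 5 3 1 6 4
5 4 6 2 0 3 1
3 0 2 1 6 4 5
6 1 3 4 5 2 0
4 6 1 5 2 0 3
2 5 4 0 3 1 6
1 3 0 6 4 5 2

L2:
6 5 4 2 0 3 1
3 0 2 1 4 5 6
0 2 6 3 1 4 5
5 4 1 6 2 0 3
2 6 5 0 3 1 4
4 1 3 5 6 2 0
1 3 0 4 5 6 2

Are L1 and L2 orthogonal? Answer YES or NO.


Form the n² = 49 superimposed pairs (L1[i][j], L2[i][j]), row by row (rows and columns indexed from 0):
row 0: (0,6) (2,5) (5,4) (3,2) (1,0) (6,3) (4,1)
row 1: (5,3) (4,0) (6,2) (2,1) (0,4) (3,5) (1,6)
row 2: (3,0) (0,2) (2,6) (1,3) (6,1) (4,4) (5,5)
row 3: (6,5) (1,4) (3,1) (4,6) (5,2) (2,0) (0,3)
row 4: (4,2) (6,6) (1,5) (5,0) (2,3) (0,1) (3,4)
row 5: (2,4) (5,1) (4,3) (0,5) (3,6) (1,2) (6,0)
row 6: (1,1) (3,3) (0,0) (6,4) (4,5) (5,6) (2,2)
Orthogonality requires all 49 pairs distinct.
Check by first coordinate: for each symbol s of L1, list the L2 entries in the n cells where L1 = s; they must all differ.
  L1 = 0: L2 entries (in reading order) 6, 4, 2, 3, 1, 5, 0 — all 7 distinct ✓
  L1 = 1: L2 entries (in reading order) 0, 6, 3, 4, 5, 2, 1 — all 7 distinct ✓
  L1 = 2: L2 entries (in reading order) 5, 1, 6, 0, 3, 4, 2 — all 7 distinct ✓
  L1 = 3: L2 entries (in reading order) 2, 5, 0, 1, 4, 6, 3 — all 7 distinct ✓
  L1 = 4: L2 entries (in reading order) 1, 0, 4, 6, 2, 3, 5 — all 7 distinct ✓
  L1 = 5: L2 entries (in reading order) 4, 3, 5, 2, 0, 1, 6 — all 7 distinct ✓
  L1 = 6: L2 entries (in reading order) 3, 2, 1, 5, 6, 0, 4 — all 7 distinct ✓
Every symbol of L1 meets every symbol of L2 exactly once, so all 49 pairs are distinct (49 of 49).
Conclusion: YES.

YES


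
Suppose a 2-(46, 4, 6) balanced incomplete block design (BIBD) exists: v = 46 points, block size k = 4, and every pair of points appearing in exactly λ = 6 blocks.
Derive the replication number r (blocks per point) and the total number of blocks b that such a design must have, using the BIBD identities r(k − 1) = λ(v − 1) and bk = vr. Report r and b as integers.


Any 2-(v, k, λ) BIBD satisfies two necessary conditions:
  (i)  Each point sits in r blocks, and counting incidences through any fixed point gives r(k − 1) = λ(v − 1), so r = λ(v − 1)/(k − 1).
  (ii) Total incidences bk = vr, so b = vr/k.
Step 1: r = λ(v − 1)/(k − 1) = 6·(46 − 1)/(4 − 1) = 6·45/3 = 270/3 = 90.
Step 2: b = vr/k = 46·90/4 = 4140/4 = 1035.
Check integrality: r = 90 ∈ Z ✓, b = 1035 ∈ Z ✓.
(These identities are necessary conditions: they determine r and b for any design with these parameters, but do not by themselves prove that one exists.)

r = 90, b = 1035.


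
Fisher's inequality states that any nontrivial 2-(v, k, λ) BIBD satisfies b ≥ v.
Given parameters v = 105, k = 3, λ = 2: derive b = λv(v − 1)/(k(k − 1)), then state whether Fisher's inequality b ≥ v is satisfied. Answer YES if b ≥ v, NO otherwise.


b = λv(v − 1)/(k(k − 1)) = 2·105·104/(3·2) = 21840/6 = 3640.
Compare with v = 105: b ≥ v, so Fisher's inequality holds.

YES


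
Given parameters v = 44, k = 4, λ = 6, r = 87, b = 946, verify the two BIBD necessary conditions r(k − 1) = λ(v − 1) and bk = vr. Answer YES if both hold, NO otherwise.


Condition (i): r(k − 1) = 87·3 = 261; λ(v − 1) = 6·43 = 258. Match? NO.
Condition (ii): bk = 946·4 = 3784; vr = 44·87 = 3828. Match? NO.
Both conditions hold? NO.

NO


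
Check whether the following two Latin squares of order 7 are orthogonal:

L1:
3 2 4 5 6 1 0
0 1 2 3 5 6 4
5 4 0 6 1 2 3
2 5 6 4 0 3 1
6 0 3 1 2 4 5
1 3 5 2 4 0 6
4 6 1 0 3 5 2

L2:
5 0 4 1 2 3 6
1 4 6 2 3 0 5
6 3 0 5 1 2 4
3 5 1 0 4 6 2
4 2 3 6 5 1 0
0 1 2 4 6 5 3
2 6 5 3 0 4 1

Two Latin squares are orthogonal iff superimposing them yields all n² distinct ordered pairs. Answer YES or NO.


Form the n² = 49 superimposed pairs (L1[i][j], L2[i][j]), row by row (rows and columns indexed from 0):
row 0: (3,5) (2,0) (4,4) (5,1) (6,2) (1,3) (0,6)
row 1: (0,1) (1,4) (2,6) (3,2) (5,3) (6,0) (4,5)
row 2: (5,6) (4,3) (0,0) (6,5) (1,1) (2,2) (3,4)
row 3: (2,3) (5,5) (6,1) (4,0) (0,4) (3,6) (1,2)
row 4: (6,4) (0,2) (3,3) (1,6) (2,5) (4,1) (5,0)
row 5: (1,0) (3,1) (5,2) (2,4) (4,6) (0,5) (6,3)
row 6: (4,2) (6,6) (1,5) (0,3) (3,0) (5,4) (2,1)
Orthogonality requires all 49 pairs distinct.
Check by first coordinate: for each symbol s of L1, list the L2 entries in the n cells where L1 = s; they must all differ.
  L1 = 0: L2 entries (in reading order) 6, 1, 0, 4, 2, 5, 3 — all 7 distinct ✓
  L1 = 1: L2 entries (in reading order) 3, 4, 1, 2, 6, 0, 5 — all 7 distinct ✓
  L1 = 2: L2 entries (in reading order) 0, 6, 2, 3, 5, 4, 1 — all 7 distinct ✓
  L1 = 3: L2 entries (in reading order) 5, 2, 4, 6, 3, 1, 0 — all 7 distinct ✓
  L1 = 4: L2 entries (in reading order) 4, 5, 3, 0, 1, 6, 2 — all 7 distinct ✓
  L1 = 5: L2 entries (in reading order) 1, 3, 6, 5, 0, 2, 4 — all 7 distinct ✓
  L1 = 6: L2 entries (in reading order) 2, 0, 5, 1, 4, 3, 6 — all 7 distinct ✓
Every symbol of L1 meets every symbol of L2 exactly once, so all 49 pairs are distinct (49 of 49).
Conclusion: YES.

YES
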